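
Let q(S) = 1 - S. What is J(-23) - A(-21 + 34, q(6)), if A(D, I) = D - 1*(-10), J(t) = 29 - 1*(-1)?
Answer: 7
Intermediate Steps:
J(t) = 30 (J(t) = 29 + 1 = 30)
A(D, I) = 10 + D (A(D, I) = D + 10 = 10 + D)
J(-23) - A(-21 + 34, q(6)) = 30 - (10 + (-21 + 34)) = 30 - (10 + 13) = 30 - 1*23 = 30 - 23 = 7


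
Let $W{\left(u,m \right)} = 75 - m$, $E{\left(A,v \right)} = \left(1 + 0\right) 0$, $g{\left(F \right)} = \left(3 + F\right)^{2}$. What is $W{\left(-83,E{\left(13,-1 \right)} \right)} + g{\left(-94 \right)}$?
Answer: $8356$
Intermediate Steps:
$E{\left(A,v \right)} = 0$ ($E{\left(A,v \right)} = 1 \cdot 0 = 0$)
$W{\left(-83,E{\left(13,-1 \right)} \right)} + g{\left(-94 \right)} = \left(75 - 0\right) + \left(3 - 94\right)^{2} = \left(75 + 0\right) + \left(-91\right)^{2} = 75 + 8281 = 8356$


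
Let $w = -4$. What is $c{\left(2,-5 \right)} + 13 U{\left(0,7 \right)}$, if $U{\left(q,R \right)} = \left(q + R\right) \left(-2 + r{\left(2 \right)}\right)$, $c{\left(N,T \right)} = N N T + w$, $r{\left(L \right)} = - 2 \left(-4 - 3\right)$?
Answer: $1068$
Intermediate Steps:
$r{\left(L \right)} = 14$ ($r{\left(L \right)} = \left(-2\right) \left(-7\right) = 14$)
$c{\left(N,T \right)} = -4 + T N^{2}$ ($c{\left(N,T \right)} = N N T - 4 = N^{2} T - 4 = T N^{2} - 4 = -4 + T N^{2}$)
$U{\left(q,R \right)} = 12 R + 12 q$ ($U{\left(q,R \right)} = \left(q + R\right) \left(-2 + 14\right) = \left(R + q\right) 12 = 12 R + 12 q$)
$c{\left(2,-5 \right)} + 13 U{\left(0,7 \right)} = \left(-4 - 5 \cdot 2^{2}\right) + 13 \left(12 \cdot 7 + 12 \cdot 0\right) = \left(-4 - 20\right) + 13 \left(84 + 0\right) = \left(-4 - 20\right) + 13 \cdot 84 = -24 + 1092 = 1068$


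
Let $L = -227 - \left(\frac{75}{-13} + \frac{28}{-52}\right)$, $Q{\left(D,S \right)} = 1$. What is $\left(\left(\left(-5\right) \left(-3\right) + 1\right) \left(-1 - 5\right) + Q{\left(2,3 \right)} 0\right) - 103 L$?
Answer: $\frac{294259}{13} \approx 22635.0$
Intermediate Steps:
$L = - \frac{2869}{13}$ ($L = -227 - \left(75 \left(- \frac{1}{13}\right) + 28 \left(- \frac{1}{52}\right)\right) = -227 - \left(- \frac{75}{13} - \frac{7}{13}\right) = -227 - - \frac{82}{13} = -227 + \frac{82}{13} = - \frac{2869}{13} \approx -220.69$)
$\left(\left(\left(-5\right) \left(-3\right) + 1\right) \left(-1 - 5\right) + Q{\left(2,3 \right)} 0\right) - 103 L = \left(\left(\left(-5\right) \left(-3\right) + 1\right) \left(-1 - 5\right) + 1 \cdot 0\right) - - \frac{295507}{13} = \left(\left(15 + 1\right) \left(-6\right) + 0\right) + \frac{295507}{13} = \left(16 \left(-6\right) + 0\right) + \frac{295507}{13} = \left(-96 + 0\right) + \frac{295507}{13} = -96 + \frac{295507}{13} = \frac{294259}{13}$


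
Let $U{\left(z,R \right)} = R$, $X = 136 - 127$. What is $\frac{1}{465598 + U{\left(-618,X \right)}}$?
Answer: $\frac{1}{465607} \approx 2.1477 \cdot 10^{-6}$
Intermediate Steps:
$X = 9$ ($X = 136 - 127 = 9$)
$\frac{1}{465598 + U{\left(-618,X \right)}} = \frac{1}{465598 + 9} = \frac{1}{465607}$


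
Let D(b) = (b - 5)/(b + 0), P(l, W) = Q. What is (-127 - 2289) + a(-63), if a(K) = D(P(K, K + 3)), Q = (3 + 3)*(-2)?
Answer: -28975/12 ≈ -2414.6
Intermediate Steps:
Q = -12 (Q = 6*(-2) = -12)
P(l, W) = -12
D(b) = (-5 + b)/b
a(K) = 17/12 (a(K) = (-5 - 12)/(-12) = -1/12*(-17) = 17/12)
(-127 - 2289) + a(-63) = (-127 - 2289) + 17/12 = -2416 + 17/12 = -28975/12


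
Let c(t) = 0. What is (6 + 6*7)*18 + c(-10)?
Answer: 864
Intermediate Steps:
(6 + 6*7)*18 + c(-10) = (6 + 6*7)*18 + 0 = (6 + 42)*18 + 0 = 48*18 + 0 = 864 + 0 = 864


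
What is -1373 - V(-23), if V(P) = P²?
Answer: -1902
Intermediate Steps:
-1373 - V(-23) = -1373 - 1*(-23)² = -1373 - 1*529 = -1373 - 529 = -1902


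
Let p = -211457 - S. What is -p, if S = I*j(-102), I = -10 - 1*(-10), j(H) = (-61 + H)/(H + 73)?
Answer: 211457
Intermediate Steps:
j(H) = (-61 + H)/(73 + H)
I = 0 (I = -10 + 10 = 0)
S = 0 (S = 0*((-61 - 102)/(73 - 102)) = 0*(-163/(-29)) = 0*(-1/29*(-163)) = 0*(163/29) = 0)
p = -211457 (p = -211457 - 1*0 = -211457 + 0 = -211457)
-p = -1*(-211457) = 211457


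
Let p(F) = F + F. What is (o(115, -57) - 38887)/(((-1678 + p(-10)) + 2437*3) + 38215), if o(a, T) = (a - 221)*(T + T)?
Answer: -26803/43828 ≈ -0.61155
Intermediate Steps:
p(F) = 2*F
o(a, T) = 2*T*(-221 + a) (o(a, T) = (-221 + a)*(2*T) = 2*T*(-221 + a))
(o(115, -57) - 38887)/(((-1678 + p(-10)) + 2437*3) + 38215) = (2*(-57)*(-221 + 115) - 38887)/(((-1678 + 2*(-10)) + 2437*3) + 38215) = (2*(-57)*(-106) - 38887)/(((-1678 - 20) + 7311) + 38215) = (12084 - 38887)/((-1698 + 7311) + 38215) = -26803/(5613 + 38215) = -26803/43828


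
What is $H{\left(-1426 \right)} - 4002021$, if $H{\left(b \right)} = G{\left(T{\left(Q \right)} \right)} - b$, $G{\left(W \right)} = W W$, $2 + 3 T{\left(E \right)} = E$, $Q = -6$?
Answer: $- \frac{36005291}{9} \approx -4.0006 \cdot 10^{6}$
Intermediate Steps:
$T{\left(E \right)} = - \frac{2}{3} + \frac{E}{3}$
$G{\left(W \right)} = W^{2}$
$H{\left(b \right)} = \frac{64}{9} - b$ ($H{\left(b \right)} = \left(- \frac{2}{3} + \frac{1}{3} \left(-6\right)\right)^{2} - b = \left(- \frac{2}{3} - 2\right)^{2} - b = \left(- \frac{8}{3}\right)^{2} - b = \frac{64}{9} - b$)
$H{\left(-1426 \right)} - 4002021 = \left(\frac{64}{9} - -1426\right) - 4002021 = \left(\frac{64}{9} + 1426\right) - 4002021 = \frac{12898}{9} - 4002021 = - \frac{36005291}{9}$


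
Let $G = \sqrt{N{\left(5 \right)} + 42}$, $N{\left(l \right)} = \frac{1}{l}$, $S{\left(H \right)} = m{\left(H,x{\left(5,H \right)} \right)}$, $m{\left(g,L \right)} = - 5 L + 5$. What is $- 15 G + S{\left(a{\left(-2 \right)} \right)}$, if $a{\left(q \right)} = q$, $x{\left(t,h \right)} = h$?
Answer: $15 - 3 \sqrt{1055} \approx -82.442$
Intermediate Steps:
$m{\left(g,L \right)} = 5 - 5 L$
$S{\left(H \right)} = 5 - 5 H$
$G = \frac{\sqrt{1055}}{5}$ ($G = \sqrt{\frac{1}{5} + 42} = \sqrt{\frac{211}{5}} = \frac{\sqrt{1055}}{5} \approx 6.4962$)
$- 15 G + S{\left(a{\left(-2 \right)} \right)} = - 15 \frac{\sqrt{1055}}{5} + \left(5 - -10\right) = - 3 \sqrt{1055} + \left(5 + 10\right) = - 3 \sqrt{1055} + 15 = 15 - 3 \sqrt{1055}$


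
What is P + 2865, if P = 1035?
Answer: 3900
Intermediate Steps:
P + 2865 = 1035 + 2865 = 3900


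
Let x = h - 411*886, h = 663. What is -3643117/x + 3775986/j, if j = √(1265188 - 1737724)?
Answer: 3643117/363483 - 629331*I*√13126/13126 ≈ 10.023 - 5493.0*I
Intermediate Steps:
x = -363483 (x = 663 - 411*886 = 663 - 364146 = -363483)
j = 6*I*√13126 (j = √(-472536) = 6*I*√13126 ≈ 687.41*I)
-3643117/x + 3775986/j = -3643117/(-363483) + 3775986/((6*I*√13126)) = -3643117*(-1/363483) + 3775986*(-I*√13126/78756) = 3643117/363483 - 629331*I*√13126/13126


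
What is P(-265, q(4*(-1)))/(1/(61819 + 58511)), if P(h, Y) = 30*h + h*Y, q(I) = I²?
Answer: -1466822700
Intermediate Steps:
P(h, Y) = 30*h + Y*h
P(-265, q(4*(-1)))/(1/(61819 + 58511)) = (-265*(30 + (4*(-1))²))/(1/(61819 + 58511)) = (-265*(30 + (-4)²))/(1/120330) = (-265*(30 + 16))/(1/120330) = -265*46*120330 = -12190*120330 = -1466822700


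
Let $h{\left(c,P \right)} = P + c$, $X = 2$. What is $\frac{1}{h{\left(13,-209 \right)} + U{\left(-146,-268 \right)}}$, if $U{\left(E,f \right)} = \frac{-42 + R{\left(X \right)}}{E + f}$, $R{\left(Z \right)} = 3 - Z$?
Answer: $- \frac{414}{81103} \approx -0.0051046$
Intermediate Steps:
$U{\left(E,f \right)} = - \frac{41}{E + f}$ ($U{\left(E,f \right)} = \frac{-42 + \left(3 - 2\right)}{E + f} = \frac{-42 + 1}{E + f} = - \frac{41}{E + f}$)
$\frac{1}{h{\left(13,-209 \right)} + U{\left(-146,-268 \right)}} = \frac{1}{\left(-209 + 13\right) - \frac{41}{-146 - 268}} = \frac{1}{-196 - \frac{41}{-414}} = \frac{1}{-196 - - \frac{41}{414}} = \frac{1}{-196 + \frac{41}{414}} = \frac{1}{- \frac{81103}{414}} = - \frac{414}{81103}$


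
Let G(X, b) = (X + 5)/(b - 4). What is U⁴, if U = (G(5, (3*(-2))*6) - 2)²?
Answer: 43046721/65536 ≈ 656.84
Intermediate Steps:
G(X, b) = (5 + X)/(-4 + b)
U = 81/16 (U = ((5 + 5)/(-4 + (3*(-2))*6) - 2)² = (10/(-4 - 6*6) - 2)² = (10/(-4 - 36) - 2)² = (10/(-40) - 2)² = (-1/40*10 - 2)² = (-¼ - 2)² = (-9/4)² = 81/16 ≈ 5.0625)
U⁴ = (81/16)⁴ = 43046721/65536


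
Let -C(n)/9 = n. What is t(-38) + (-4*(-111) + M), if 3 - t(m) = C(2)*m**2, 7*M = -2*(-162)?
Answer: 185397/7 ≈ 26485.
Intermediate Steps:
M = 324/7 (M = (-2*(-162))/7 = (1/7)*324 = 324/7 ≈ 46.286)
C(n) = -9*n
t(m) = 3 + 18*m**2 (t(m) = 3 - (-9*2)*m**2 = 3 - (-18)*m**2 = 3 + 18*m**2)
t(-38) + (-4*(-111) + M) = (3 + 18*(-38)**2) + (-4*(-111) + 324/7) = (3 + 18*1444) + (444 + 324/7) = (3 + 25992) + 3432/7 = 25995 + 3432/7 = 185397/7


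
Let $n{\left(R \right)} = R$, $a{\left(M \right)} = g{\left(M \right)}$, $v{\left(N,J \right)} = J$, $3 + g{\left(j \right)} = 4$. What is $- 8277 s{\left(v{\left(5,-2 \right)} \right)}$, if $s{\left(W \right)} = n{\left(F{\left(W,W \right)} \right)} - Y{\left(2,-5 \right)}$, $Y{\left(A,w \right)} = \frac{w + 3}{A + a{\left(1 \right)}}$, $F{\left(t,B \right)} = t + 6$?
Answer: $-38626$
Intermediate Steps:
$g{\left(j \right)} = 1$ ($g{\left(j \right)} = -3 + 4 = 1$)
$F{\left(t,B \right)} = 6 + t$
$a{\left(M \right)} = 1$
$Y{\left(A,w \right)} = \frac{3 + w}{1 + A}$ ($Y{\left(A,w \right)} = \frac{w + 3}{A + 1} = \frac{3 + w}{1 + A}$)
$s{\left(W \right)} = \frac{20}{3} + W$ ($s{\left(W \right)} = \left(6 + W\right) - \frac{3 - 5}{1 + 2} = \left(6 + W\right) - \frac{1}{3} \left(-2\right) = \left(6 + W\right) - - \frac{2}{3} = \left(6 + W\right) + \frac{2}{3} = \frac{20}{3} + W$)
$- 8277 s{\left(v{\left(5,-2 \right)} \right)} = - 8277 \left(\frac{20}{3} - 2\right) = \left(-8277\right) \frac{14}{3} = -38626$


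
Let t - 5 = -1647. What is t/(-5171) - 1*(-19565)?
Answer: 101172257/5171 ≈ 19565.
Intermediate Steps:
t = -1642 (t = 5 - 1647 = -1642)
t/(-5171) - 1*(-19565) = -1642/(-5171) - 1*(-19565) = -1642*(-1/5171) + 19565 = 1642/5171 + 19565 = 101172257/5171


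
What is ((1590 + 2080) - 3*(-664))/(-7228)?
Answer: -2831/3614 ≈ -0.78334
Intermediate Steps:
((1590 + 2080) - 3*(-664))/(-7228) = (3670 + 1992)*(-1/7228) = 5662*(-1/7228) = -2831/3614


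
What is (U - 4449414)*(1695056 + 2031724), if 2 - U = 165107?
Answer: -17197297118820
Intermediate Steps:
U = -165105 (U = 2 - 1*165107 = 2 - 165107 = -165105)
(U - 4449414)*(1695056 + 2031724) = (-165105 - 4449414)*(1695056 + 2031724) = -4614519*3726780 = -17197297118820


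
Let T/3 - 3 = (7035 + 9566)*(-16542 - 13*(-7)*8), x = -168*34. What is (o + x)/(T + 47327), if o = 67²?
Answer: 1223/787537306 ≈ 1.5529e-6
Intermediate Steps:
x = -5712
o = 4489
T = -787584633 (T = 9 + 3*((7035 + 9566)*(-16542 - 13*(-7)*8)) = 9 + 3*(16601*(-16542 + 91*8)) = 9 + 3*(16601*(-16542 + 728)) = 9 + 3*(16601*(-15814)) = 9 + 3*(-262528214) = 9 - 787584642 = -787584633)
(o + x)/(T + 47327) = (4489 - 5712)/(-787584633 + 47327) = -1223/(-787537306) = -1223*(-1/787537306) = 1223/787537306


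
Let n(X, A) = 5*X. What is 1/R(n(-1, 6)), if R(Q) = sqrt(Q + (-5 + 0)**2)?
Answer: sqrt(5)/10 ≈ 0.22361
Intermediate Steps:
R(Q) = sqrt(25 + Q) (R(Q) = sqrt(Q + (-5)**2) = sqrt(Q + 25) = sqrt(25 + Q))
1/R(n(-1, 6)) = 1/(sqrt(25 + 5*(-1))) = 1/(sqrt(25 - 5)) = 1/(sqrt(20)) = 1/(2*sqrt(5)) = sqrt(5)/10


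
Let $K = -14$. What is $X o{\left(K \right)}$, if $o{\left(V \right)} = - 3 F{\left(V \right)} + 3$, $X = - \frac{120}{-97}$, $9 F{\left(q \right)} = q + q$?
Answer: $\frac{1480}{97} \approx 15.258$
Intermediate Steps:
$F{\left(q \right)} = \frac{2 q}{9}$ ($F{\left(q \right)} = \frac{q + q}{9} = \frac{2 q}{9}$)
$X = \frac{120}{97}$ ($X = \left(-120\right) \left(- \frac{1}{97}\right) = \frac{120}{97} \approx 1.2371$)
$o{\left(V \right)} = 3 - \frac{2 V}{3}$ ($o{\left(V \right)} = - 3 \frac{2 V}{9} + 3 = - \frac{2 V}{3} + 3 = 3 - \frac{2 V}{3}$)
$X o{\left(K \right)} = \frac{120 \left(3 - - \frac{28}{3}\right)}{97} = \frac{120 \left(3 + \frac{28}{3}\right)}{97} = \frac{120}{97} \cdot \frac{37}{3} = \frac{1480}{97}$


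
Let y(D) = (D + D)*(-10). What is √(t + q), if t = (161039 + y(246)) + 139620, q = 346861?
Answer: 30*√714 ≈ 801.62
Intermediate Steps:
y(D) = -20*D (y(D) = (2*D)*(-10) = -20*D)
t = 295739 (t = (161039 - 20*246) + 139620 = (161039 - 4920) + 139620 = 156119 + 139620 = 295739)
√(t + q) = √(295739 + 346861) = √642600 = 30*√714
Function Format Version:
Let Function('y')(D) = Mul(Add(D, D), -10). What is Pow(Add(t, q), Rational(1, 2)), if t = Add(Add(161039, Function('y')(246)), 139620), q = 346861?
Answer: Mul(30, Pow(714, Rational(1, 2))) ≈ 801.62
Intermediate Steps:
Function('y')(D) = Mul(-20, D) (Function('y')(D) = Mul(Mul(2, D), -10) = Mul(-20, D))
t = 295739 (t = Add(Add(161039, Mul(-20, 246)), 139620) = Add(Add(161039, -4920), 139620) = Add(156119, 139620) = 295739)
Pow(Add(t, q), Rational(1, 2)) = Pow(Add(295739, 346861), Rational(1, 2)) = Pow(642600, Rational(1, 2)) = Mul(30, Pow(714, Rational(1, 2)))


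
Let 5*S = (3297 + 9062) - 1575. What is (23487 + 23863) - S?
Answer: 225966/5 ≈ 45193.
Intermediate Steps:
S = 10784/5 (S = ((3297 + 9062) - 1575)/5 = (12359 - 1575)/5 = (1/5)*10784 = 10784/5 ≈ 2156.8)
(23487 + 23863) - S = (23487 + 23863) - 1*10784/5 = 47350 - 10784/5 = 225966/5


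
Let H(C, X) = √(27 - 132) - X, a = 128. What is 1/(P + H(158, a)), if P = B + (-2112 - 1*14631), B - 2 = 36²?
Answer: -5191/80839478 - I*√105/242518434 ≈ -6.4214e-5 - 4.2252e-8*I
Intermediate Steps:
B = 1298 (B = 2 + 36² = 2 + 1296 = 1298)
P = -15445 (P = 1298 + (-2112 - 1*14631) = 1298 + (-2112 - 14631) = 1298 - 16743 = -15445)
H(C, X) = -X + I*√105 (H(C, X) = √(-105) - X = I*√105 - X = -X + I*√105)
1/(P + H(158, a)) = 1/(-15445 + (-1*128 + I*√105)) = 1/(-15445 + (-128 + I*√105)) = 1/(-15573 + I*√105)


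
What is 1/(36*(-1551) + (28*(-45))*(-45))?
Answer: 1/864 ≈ 0.0011574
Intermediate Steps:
1/(36*(-1551) + (28*(-45))*(-45)) = 1/(-55836 - 1260*(-45)) = 1/(-55836 + 56700) = 1/864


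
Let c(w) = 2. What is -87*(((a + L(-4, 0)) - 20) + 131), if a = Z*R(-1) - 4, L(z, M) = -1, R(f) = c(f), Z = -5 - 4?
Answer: -7656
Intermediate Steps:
Z = -9
R(f) = 2
a = -22 (a = -9*2 - 4 = -18 - 4 = -22)
-87*(((a + L(-4, 0)) - 20) + 131) = -87*(((-22 - 1) - 20) + 131) = -87*((-23 - 20) + 131) = -87*(-43 + 131) = -87*88 = -7656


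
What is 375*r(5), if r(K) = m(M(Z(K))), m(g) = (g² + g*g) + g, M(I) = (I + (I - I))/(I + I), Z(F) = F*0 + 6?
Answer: 375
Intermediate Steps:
Z(F) = 6 (Z(F) = 0 + 6 = 6)
M(I) = ½ (M(I) = (I + 0)/((2*I)) = I*(1/(2*I)) = ½)
m(g) = g + 2*g² (m(g) = (g² + g²) + g = 2*g² + g = g + 2*g²)
r(K) = 1 (r(K) = (1 + 2*(½))/2 = (1 + 1)/2 = (½)*2 = 1)
375*r(5) = 375*1 = 375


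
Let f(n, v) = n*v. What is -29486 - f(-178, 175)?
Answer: 1664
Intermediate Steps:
-29486 - f(-178, 175) = -29486 - (-178)*175 = -29486 - 1*(-31150) = -29486 + 31150 = 1664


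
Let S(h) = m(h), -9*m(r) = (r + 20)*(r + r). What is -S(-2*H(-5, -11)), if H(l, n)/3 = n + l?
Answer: 7424/3 ≈ 2474.7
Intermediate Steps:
H(l, n) = 3*l + 3*n (H(l, n) = 3*(n + l) = 3*(l + n) = 3*l + 3*n)
m(r) = -2*r*(20 + r)/9 (m(r) = -(r + 20)*(r + r)/9 = -(20 + r)*2*r/9 = -2*r*(20 + r)/9)
S(h) = -2*h*(20 + h)/9
-S(-2*H(-5, -11)) = -(-2)*(-2*(3*(-5) + 3*(-11)))*(20 - 2*(3*(-5) + 3*(-11)))/9 = -(-2)*(-2*(-15 - 33))*(20 - 2*(-15 - 33))/9 = -(-2)*(-2*(-48))*(20 - 2*(-48))/9 = -(-2)*96*(20 + 96)/9 = -(-2)*96*116/9 = -1*(-7424/3) = 7424/3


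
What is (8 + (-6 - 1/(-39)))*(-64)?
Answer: -5056/39 ≈ -129.64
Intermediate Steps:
(8 + (-6 - 1/(-39)))*(-64) = (8 + (-6 - 1*(-1/39)))*(-64) = (8 + (-6 + 1/39))*(-64) = (8 - 233/39)*(-64) = (79/39)*(-64) = -5056/39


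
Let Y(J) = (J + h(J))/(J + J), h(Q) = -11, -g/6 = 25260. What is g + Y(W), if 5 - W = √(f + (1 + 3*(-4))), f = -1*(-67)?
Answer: -4698317/31 + 11*√14/31 ≈ -1.5156e+5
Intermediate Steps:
f = 67
g = -151560 (g = -6*25260 = -151560)
W = 5 - 2*√14 (W = 5 - √(67 + (1 + 3*(-4))) = 5 - √(67 + (1 - 12)) = 5 - √(67 - 11) = 5 - √56 = 5 - 2*√14 ≈ -2.4833)
Y(J) = (-11 + J)/(2*J) (Y(J) = (J - 11)/(J + J) = (-11 + J)/((2*J)) = (-11 + J)*(1/(2*J)) = (-11 + J)/(2*J))
g + Y(W) = -151560 + (-11 + (5 - 2*√14))/(2*(5 - 2*√14)) = -151560 + (-6 - 2*√14)/(2*(5 - 2*√14))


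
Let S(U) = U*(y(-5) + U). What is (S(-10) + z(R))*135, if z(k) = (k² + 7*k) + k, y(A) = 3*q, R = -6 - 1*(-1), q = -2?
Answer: 19575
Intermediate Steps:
R = -5 (R = -6 + 1 = -5)
y(A) = -6 (y(A) = 3*(-2) = -6)
z(k) = k² + 8*k
S(U) = U*(-6 + U)
(S(-10) + z(R))*135 = (-10*(-6 - 10) - 5*(8 - 5))*135 = (-10*(-16) - 5*3)*135 = (160 - 15)*135 = 145*135 = 19575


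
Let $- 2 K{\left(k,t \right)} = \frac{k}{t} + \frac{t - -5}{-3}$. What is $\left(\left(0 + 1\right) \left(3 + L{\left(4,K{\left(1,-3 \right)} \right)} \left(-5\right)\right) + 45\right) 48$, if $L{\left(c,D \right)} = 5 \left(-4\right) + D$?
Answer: $6984$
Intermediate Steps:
$K{\left(k,t \right)} = \frac{5}{6} + \frac{t}{6} - \frac{k}{2 t}$ ($K{\left(k,t \right)} = - \frac{\frac{k}{t} + \frac{t - -5}{-3}}{2} = - \frac{\frac{k}{t} + \left(t + 5\right) \left(- \frac{1}{3}\right)}{2} = - \frac{\frac{k}{t} + \left(5 + t\right) \left(- \frac{1}{3}\right)}{2} = - \frac{\frac{k}{t} - \left(\frac{5}{3} + \frac{t}{3}\right)}{2} = - \frac{- \frac{5}{3} - \frac{t}{3} + \frac{k}{t}}{2} = \frac{5}{6} + \frac{t}{6} - \frac{k}{2 t}$)
$L{\left(c,D \right)} = -20 + D$
$\left(\left(0 + 1\right) \left(3 + L{\left(4,K{\left(1,-3 \right)} \right)} \left(-5\right)\right) + 45\right) 48 = \left(\left(0 + 1\right) \left(3 + \left(-20 + \frac{\left(-3\right) 1 - 3 \left(5 - 3\right)}{6 \left(-3\right)}\right) \left(-5\right)\right) + 45\right) 48 = \left(1 \left(3 + \left(-20 + \frac{1}{6} \left(- \frac{1}{3}\right) \left(-3 - 6\right)\right) \left(-5\right)\right) + 45\right) 48 = \left(1 \left(3 + \left(-20 + \frac{1}{6} \left(- \frac{1}{3}\right) \left(-9\right)\right) \left(-5\right)\right) + 45\right) 48 = \left(1 \left(3 + \left(-20 + \frac{1}{2}\right) \left(-5\right)\right) + 45\right) 48 = \left(1 \left(3 - - \frac{195}{2}\right) + 45\right) 48 = \left(1 \left(3 + \frac{195}{2}\right) + 45\right) 48 = \left(1 \cdot \frac{201}{2} + 45\right) 48 = \left(\frac{201}{2} + 45\right) 48 = \frac{291}{2} \cdot 48 = 6984$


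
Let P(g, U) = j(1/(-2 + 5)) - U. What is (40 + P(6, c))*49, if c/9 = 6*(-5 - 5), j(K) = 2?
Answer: 28518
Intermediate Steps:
c = -540 (c = 9*(6*(-5 - 5)) = 9*(6*(-10)) = 9*(-60) = -540)
P(g, U) = 2 - U
(40 + P(6, c))*49 = (40 + (2 - 1*(-540)))*49 = (40 + (2 + 540))*49 = (40 + 542)*49 = 582*49 = 28518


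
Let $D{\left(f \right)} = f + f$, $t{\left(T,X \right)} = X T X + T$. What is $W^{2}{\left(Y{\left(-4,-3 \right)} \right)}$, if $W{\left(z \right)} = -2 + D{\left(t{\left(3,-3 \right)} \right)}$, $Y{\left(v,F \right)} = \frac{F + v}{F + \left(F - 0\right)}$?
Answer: $3364$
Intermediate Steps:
$t{\left(T,X \right)} = T + T X^{2}$ ($t{\left(T,X \right)} = T X X + T = T X^{2} + T = T + T X^{2}$)
$Y{\left(v,F \right)} = \frac{F + v}{2 F}$ ($Y{\left(v,F \right)} = \frac{F + v}{F + \left(F + 0\right)} = \frac{F + v}{F + F} = \frac{F + v}{2 F}$)
$D{\left(f \right)} = 2 f$
$W{\left(z \right)} = 58$ ($W{\left(z \right)} = -2 + 2 \cdot 3 \left(1 + \left(-3\right)^{2}\right) = -2 + 2 \cdot 3 \left(1 + 9\right) = -2 + 2 \cdot 3 \cdot 10 = -2 + 2 \cdot 30 = -2 + 60 = 58$)
$W^{2}{\left(Y{\left(-4,-3 \right)} \right)} = 58^{2} = 3364$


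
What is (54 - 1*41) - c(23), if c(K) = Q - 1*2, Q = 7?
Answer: 8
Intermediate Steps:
c(K) = 5 (c(K) = 7 - 1*2 = 7 - 2 = 5)
(54 - 1*41) - c(23) = (54 - 1*41) - 1*5 = (54 - 41) - 5 = 13 - 5 = 8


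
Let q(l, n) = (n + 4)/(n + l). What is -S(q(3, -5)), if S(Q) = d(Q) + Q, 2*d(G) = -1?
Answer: 0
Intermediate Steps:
d(G) = -½ (d(G) = (½)*(-1) = -½)
q(l, n) = (4 + n)/(l + n)
S(Q) = -½ + Q
-S(q(3, -5)) = -(-½ + (4 - 5)/(3 - 5)) = -(-½ - 1/(-2)) = -(-½ - ½*(-1)) = -(-½ + ½) = -1*0 = 0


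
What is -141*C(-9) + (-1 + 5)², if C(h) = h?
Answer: 1285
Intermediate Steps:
-141*C(-9) + (-1 + 5)² = -141*(-9) + (-1 + 5)² = 1269 + 4² = 1269 + 16 = 1285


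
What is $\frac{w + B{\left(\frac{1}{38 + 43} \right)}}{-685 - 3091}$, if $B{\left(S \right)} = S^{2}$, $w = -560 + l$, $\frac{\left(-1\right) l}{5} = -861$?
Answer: $- \frac{12285473}{12387168} \approx -0.99179$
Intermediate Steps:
$l = 4305$ ($l = \left(-5\right) \left(-861\right) = 4305$)
$w = 3745$ ($w = -560 + 4305 = 3745$)
$\frac{w + B{\left(\frac{1}{38 + 43} \right)}}{-685 - 3091} = \frac{3745 + \left(\frac{1}{38 + 43}\right)^{2}}{-685 - 3091} = \frac{3745 + \left(\frac{1}{81}\right)^{2}}{-3776} = \left(3745 + \left(\frac{1}{81}\right)^{2}\right) \left(- \frac{1}{3776}\right) = \left(3745 + \frac{1}{6561}\right) \left(- \frac{1}{3776}\right) = \frac{24570946}{6561} \left(- \frac{1}{3776}\right) = - \frac{12285473}{12387168}$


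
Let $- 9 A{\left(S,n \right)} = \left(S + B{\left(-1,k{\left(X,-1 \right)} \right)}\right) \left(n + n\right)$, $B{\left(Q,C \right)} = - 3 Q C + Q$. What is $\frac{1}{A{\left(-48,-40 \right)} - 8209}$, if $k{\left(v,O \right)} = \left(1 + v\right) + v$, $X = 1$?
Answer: $- \frac{9}{77081} \approx -0.00011676$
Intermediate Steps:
$k{\left(v,O \right)} = 1 + 2 v$
$B{\left(Q,C \right)} = Q - 3 C Q$ ($B{\left(Q,C \right)} = - 3 C Q + Q = Q - 3 C Q$)
$A{\left(S,n \right)} = - \frac{2 n \left(8 + S\right)}{9}$ ($A{\left(S,n \right)} = - \frac{\left(S - \left(1 - 3 \left(1 + 2 \cdot 1\right)\right)\right) \left(n + n\right)}{9} = - \frac{\left(S - \left(1 - 3 \left(1 + 2\right)\right)\right) 2 n}{9} = - \frac{\left(S - \left(1 - 9\right)\right) 2 n}{9} = - \frac{\left(S - -8\right) 2 n}{9} = - \frac{\left(S + 8\right) 2 n}{9} = - \frac{\left(8 + S\right) 2 n}{9} = - \frac{2 n \left(8 + S\right)}{9}$)
$\frac{1}{A{\left(-48,-40 \right)} - 8209} = \frac{1}{\left(- \frac{2}{9}\right) \left(-40\right) \left(8 - 48\right) - 8209} = \frac{1}{\left(- \frac{2}{9}\right) \left(-40\right) \left(-40\right) - 8209} = \frac{1}{- \frac{3200}{9} - 8209} = \frac{1}{- \frac{77081}{9}} = - \frac{9}{77081}$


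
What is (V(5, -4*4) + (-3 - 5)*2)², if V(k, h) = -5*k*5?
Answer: 19881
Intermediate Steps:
V(k, h) = -25*k
(V(5, -4*4) + (-3 - 5)*2)² = (-25*5 + (-3 - 5)*2)² = (-125 - 8*2)² = (-125 - 16)² = (-141)² = 19881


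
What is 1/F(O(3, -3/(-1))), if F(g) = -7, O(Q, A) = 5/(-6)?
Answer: -⅐ ≈ -0.14286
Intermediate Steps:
O(Q, A) = -⅚ (O(Q, A) = 5*(-⅙) = -⅚)
1/F(O(3, -3/(-1))) = 1/(-7) = -⅐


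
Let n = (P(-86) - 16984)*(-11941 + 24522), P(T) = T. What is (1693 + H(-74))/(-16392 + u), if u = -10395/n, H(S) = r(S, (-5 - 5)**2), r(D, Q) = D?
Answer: -23179511182/234687181083 ≈ -0.098768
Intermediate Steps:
H(S) = S
n = -214757670 (n = (-86 - 16984)*(-11941 + 24522) = -17070*12581 = -214757670)
u = 693/14317178 (u = -10395/(-214757670) = -10395*(-1/214757670) = 693/14317178 ≈ 4.8403e-5)
(1693 + H(-74))/(-16392 + u) = (1693 - 74)/(-16392 + 693/14317178) = 1619/(-234687181083/14317178) = 1619*(-14317178/234687181083) = -23179511182/234687181083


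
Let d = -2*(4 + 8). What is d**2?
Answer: 576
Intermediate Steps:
d = -24 (d = -2*12 = -24)
d**2 = (-24)**2 = 576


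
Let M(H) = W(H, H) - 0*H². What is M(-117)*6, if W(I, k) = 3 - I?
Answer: 720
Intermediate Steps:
M(H) = 3 - H (M(H) = (3 - H) - 0*H² = (3 - H) - 1*0 = (3 - H) + 0 = 3 - H)
M(-117)*6 = (3 - 1*(-117))*6 = (3 + 117)*6 = 120*6 = 720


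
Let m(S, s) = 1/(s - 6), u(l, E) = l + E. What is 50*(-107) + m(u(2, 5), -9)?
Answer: -80251/15 ≈ -5350.1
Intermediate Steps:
u(l, E) = E + l
m(S, s) = 1/(-6 + s)
50*(-107) + m(u(2, 5), -9) = 50*(-107) + 1/(-6 - 9) = -5350 + 1/(-15) = -5350 - 1/15 = -80251/15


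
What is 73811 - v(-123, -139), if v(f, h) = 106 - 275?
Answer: 73980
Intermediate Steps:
v(f, h) = -169
73811 - v(-123, -139) = 73811 - 1*(-169) = 73811 + 169 = 73980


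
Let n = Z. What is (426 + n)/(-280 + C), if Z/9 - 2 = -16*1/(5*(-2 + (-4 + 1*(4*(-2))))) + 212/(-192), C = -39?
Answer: -244227/178640 ≈ -1.3671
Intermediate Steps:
Z = 5667/560 (Z = 18 + 9*(-16*1/(5*(-2 + (-4 + 1*(4*(-2))))) + 212/(-192)) = 18 + 9*(-16*1/(5*(-2 + (-4 + 1*(-8)))) + 212*(-1/192)) = 18 + 9*(-16*1/(5*(-2 + (-4 - 8))) - 53/48) = 18 + 9*(-16*1/(5*(-2 - 12)) - 53/48) = 18 + 9*(-16/((-14*5)) - 53/48) = 18 + 9*(-16/(-70) - 53/48) = 18 + 9*(-16*(-1/70) - 53/48) = 18 + 9*(8/35 - 53/48) = 18 + 9*(-1471/1680) = 18 - 4413/560 = 5667/560 ≈ 10.120)
n = 5667/560 ≈ 10.120
(426 + n)/(-280 + C) = (426 + 5667/560)/(-280 - 39) = (244227/560)/(-319) = (244227/560)*(-1/319) = -244227/178640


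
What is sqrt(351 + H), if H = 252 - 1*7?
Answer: 2*sqrt(149) ≈ 24.413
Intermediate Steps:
H = 245 (H = 252 - 7 = 245)
sqrt(351 + H) = sqrt(351 + 245) = sqrt(596) = 2*sqrt(149)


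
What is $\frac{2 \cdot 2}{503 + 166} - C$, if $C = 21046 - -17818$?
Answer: $- \frac{26000012}{669} \approx -38864.0$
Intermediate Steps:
$C = 38864$ ($C = 21046 + 17818 = 38864$)
$\frac{2 \cdot 2}{503 + 166} - C = \frac{2 \cdot 2}{503 + 166} - 38864 = \frac{1}{669} \cdot 4 - 38864 = \frac{4}{669} - 38864 = - \frac{26000012}{669}$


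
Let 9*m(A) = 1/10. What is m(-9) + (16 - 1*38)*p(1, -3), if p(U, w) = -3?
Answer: 5941/90 ≈ 66.011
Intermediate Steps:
m(A) = 1/90 (m(A) = (1/9)/10 = (1/9)*(1/10) = 1/90)
m(-9) + (16 - 1*38)*p(1, -3) = 1/90 + (16 - 1*38)*(-3) = 1/90 + (16 - 38)*(-3) = 1/90 - 22*(-3) = 1/90 + 66 = 5941/90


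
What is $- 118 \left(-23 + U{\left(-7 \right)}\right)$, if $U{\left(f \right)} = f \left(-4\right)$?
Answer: $-590$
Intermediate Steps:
$U{\left(f \right)} = - 4 f$
$- 118 \left(-23 + U{\left(-7 \right)}\right) = - 118 \left(-23 - -28\right) = - 118 \left(-23 + 28\right) = \left(-118\right) 5 = -590$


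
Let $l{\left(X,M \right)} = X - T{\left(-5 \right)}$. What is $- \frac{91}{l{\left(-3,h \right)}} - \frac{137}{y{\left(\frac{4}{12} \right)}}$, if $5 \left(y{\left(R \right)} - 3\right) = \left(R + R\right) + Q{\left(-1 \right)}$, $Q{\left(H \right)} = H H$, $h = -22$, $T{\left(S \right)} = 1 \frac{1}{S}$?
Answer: $- \frac{43}{5} \approx -8.6$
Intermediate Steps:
$T{\left(S \right)} = \frac{1}{S}$
$Q{\left(H \right)} = H^{2}$
$l{\left(X,M \right)} = \frac{1}{5} + X$ ($l{\left(X,M \right)} = X - \frac{1}{-5} = X - - \frac{1}{5} = X + \frac{1}{5} = \frac{1}{5} + X$)
$y{\left(R \right)} = \frac{16}{5} + \frac{2 R}{5}$ ($y{\left(R \right)} = 3 + \frac{\left(R + R\right) + \left(-1\right)^{2}}{5} = 3 + \frac{2 R + 1}{5} = 3 + \frac{1 + 2 R}{5} = 3 + \left(\frac{1}{5} + \frac{2 R}{5}\right) = \frac{16}{5} + \frac{2 R}{5}$)
$- \frac{91}{l{\left(-3,h \right)}} - \frac{137}{y{\left(\frac{4}{12} \right)}} = - \frac{91}{\frac{1}{5} - 3} - \frac{137}{\frac{16}{5} + \frac{2 \cdot \frac{4}{12}}{5}} = - \frac{91}{- \frac{14}{5}} - \frac{137}{\frac{16}{5} + \frac{2 \cdot 4 \cdot \frac{1}{12}}{5}} = \left(-91\right) \left(- \frac{5}{14}\right) - \frac{137}{\frac{16}{5} + \frac{2}{5} \cdot \frac{1}{3}} = \frac{65}{2} - \frac{137}{\frac{16}{5} + \frac{2}{15}} = \frac{65}{2} - \frac{137}{\frac{10}{3}} = \frac{65}{2} - \frac{411}{10} = - \frac{43}{5}$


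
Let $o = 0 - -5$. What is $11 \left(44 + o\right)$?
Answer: $539$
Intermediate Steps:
$o = 5$ ($o = 0 + 5 = 5$)
$11 \left(44 + o\right) = 11 \left(44 + 5\right) = 11 \cdot 49 = 539$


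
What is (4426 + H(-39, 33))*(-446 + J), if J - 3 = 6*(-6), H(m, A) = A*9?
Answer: -2262317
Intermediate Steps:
H(m, A) = 9*A
J = -33 (J = 3 + 6*(-6) = 3 - 36 = -33)
(4426 + H(-39, 33))*(-446 + J) = (4426 + 9*33)*(-446 - 33) = (4426 + 297)*(-479) = 4723*(-479) = -2262317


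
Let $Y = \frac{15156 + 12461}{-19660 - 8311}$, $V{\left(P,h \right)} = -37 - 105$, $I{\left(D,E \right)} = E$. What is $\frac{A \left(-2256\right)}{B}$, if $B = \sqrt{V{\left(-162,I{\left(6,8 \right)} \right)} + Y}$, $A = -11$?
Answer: $- \frac{24816 i \sqrt{111869986529}}{3999499} \approx - 2075.3 i$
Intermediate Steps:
$V{\left(P,h \right)} = -142$ ($V{\left(P,h \right)} = -37 - 105 = -142$)
$Y = - \frac{27617}{27971}$ ($Y = \frac{27617}{-27971} = 27617 \left(- \frac{1}{27971}\right) = - \frac{27617}{27971} \approx -0.98734$)
$B = \frac{i \sqrt{111869986529}}{27971}$ ($B = \sqrt{-142 - \frac{27617}{27971}} = \sqrt{- \frac{3999499}{27971}} = \frac{i \sqrt{111869986529}}{27971} \approx 11.958 i$)
$\frac{A \left(-2256\right)}{B} = \frac{\left(-11\right) \left(-2256\right)}{\frac{1}{27971} i \sqrt{111869986529}} = 24816 \left(- \frac{i \sqrt{111869986529}}{3999499}\right) = - \frac{24816 i \sqrt{111869986529}}{3999499}$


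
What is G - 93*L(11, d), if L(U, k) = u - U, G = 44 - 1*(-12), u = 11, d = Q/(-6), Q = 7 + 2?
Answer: 56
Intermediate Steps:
Q = 9
d = -3/2 (d = 9/(-6) = 9*(-⅙) = -3/2 ≈ -1.5000)
G = 56 (G = 44 + 12 = 56)
L(U, k) = 11 - U
G - 93*L(11, d) = 56 - 93*(11 - 1*11) = 56 - 93*(11 - 11) = 56 - 93*0 = 56 + 0 = 56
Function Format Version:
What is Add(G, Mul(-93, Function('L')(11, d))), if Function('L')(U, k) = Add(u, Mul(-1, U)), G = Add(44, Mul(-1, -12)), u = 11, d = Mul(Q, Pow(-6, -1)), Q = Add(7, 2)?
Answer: 56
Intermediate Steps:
Q = 9
d = Rational(-3, 2) (d = Mul(9, Pow(-6, -1)) = Mul(9, Rational(-1, 6)) = Rational(-3, 2) ≈ -1.5000)
G = 56 (G = Add(44, 12) = 56)
Function('L')(U, k) = Add(11, Mul(-1, U))
Add(G, Mul(-93, Function('L')(11, d))) = Add(56, Mul(-93, Add(11, Mul(-1, 11)))) = Add(56, Mul(-93, Add(11, -11))) = Add(56, Mul(-93, 0)) = Add(56, 0) = 56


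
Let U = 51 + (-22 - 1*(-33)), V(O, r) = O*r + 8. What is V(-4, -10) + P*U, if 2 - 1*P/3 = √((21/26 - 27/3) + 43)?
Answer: 420 - 93*√23530/13 ≈ -677.36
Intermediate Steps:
V(O, r) = 8 + O*r
P = 6 - 3*√23530/26 (P = 6 - 3*√((21/26 - 27/3) + 43) = 6 - 3*√((21*(1/26) - 27*⅓) + 43) = 6 - 3*√((21/26 - 9) + 43) = 6 - 3*√(-213/26 + 43) = 6 - 3*√23530/26 ≈ -11.699)
U = 62 (U = 51 + (-22 + 33) = 51 + 11 = 62)
V(-4, -10) + P*U = (8 - 4*(-10)) + (6 - 3*√23530/26)*62 = (8 + 40) + (372 - 93*√23530/13) = 48 + (372 - 93*√23530/13) = 420 - 93*√23530/13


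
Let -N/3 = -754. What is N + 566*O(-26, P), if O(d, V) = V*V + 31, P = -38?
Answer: 837112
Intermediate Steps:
N = 2262 (N = -3*(-754) = 2262)
O(d, V) = 31 + V² (O(d, V) = V² + 31 = 31 + V²)
N + 566*O(-26, P) = 2262 + 566*(31 + (-38)²) = 2262 + 566*(31 + 1444) = 2262 + 566*1475 = 2262 + 834850 = 837112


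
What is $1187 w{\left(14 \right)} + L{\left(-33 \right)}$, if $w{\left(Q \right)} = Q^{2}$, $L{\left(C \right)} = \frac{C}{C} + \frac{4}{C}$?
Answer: $\frac{7677545}{33} \approx 2.3265 \cdot 10^{5}$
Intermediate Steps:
$L{\left(C \right)} = 1 + \frac{4}{C}$
$1187 w{\left(14 \right)} + L{\left(-33 \right)} = 1187 \cdot 14^{2} + \frac{4 - 33}{-33} = 1187 \cdot 196 - - \frac{29}{33} = 232652 + \frac{29}{33} = \frac{7677545}{33}$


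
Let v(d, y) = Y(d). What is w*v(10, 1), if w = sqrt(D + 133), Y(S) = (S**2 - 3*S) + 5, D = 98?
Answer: 75*sqrt(231) ≈ 1139.9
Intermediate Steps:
Y(S) = 5 + S**2 - 3*S
v(d, y) = 5 + d**2 - 3*d
w = sqrt(231) (w = sqrt(98 + 133) = sqrt(231) ≈ 15.199)
w*v(10, 1) = sqrt(231)*(5 + 10**2 - 3*10) = sqrt(231)*(5 + 100 - 30) = sqrt(231)*75 = 75*sqrt(231)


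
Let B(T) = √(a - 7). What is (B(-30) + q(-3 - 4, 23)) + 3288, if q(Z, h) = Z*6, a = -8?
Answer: 3246 + I*√15 ≈ 3246.0 + 3.873*I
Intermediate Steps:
q(Z, h) = 6*Z
B(T) = I*√15 (B(T) = √(-8 - 7) = √(-15) = I*√15)
(B(-30) + q(-3 - 4, 23)) + 3288 = (I*√15 + 6*(-3 - 4)) + 3288 = (I*√15 + 6*(-7)) + 3288 = (I*√15 - 42) + 3288 = (-42 + I*√15) + 3288 = 3246 + I*√15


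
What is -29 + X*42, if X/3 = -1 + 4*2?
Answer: 853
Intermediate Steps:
X = 21 (X = 3*(-1 + 4*2) = 3*(-1 + 8) = 3*7 = 21)
-29 + X*42 = -29 + 21*42 = -29 + 882 = 853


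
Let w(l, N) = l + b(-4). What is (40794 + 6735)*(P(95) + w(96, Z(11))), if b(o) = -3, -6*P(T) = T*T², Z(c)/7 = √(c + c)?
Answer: -13574551731/2 ≈ -6.7873e+9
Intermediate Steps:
Z(c) = 7*√2*√c (Z(c) = 7*√(c + c) = 7*√(2*c) = 7*(√2*√c) = 7*√2*√c)
P(T) = -T³/6 (P(T) = -T*T²/6 = -T³/6)
w(l, N) = -3 + l (w(l, N) = l - 3 = -3 + l)
(40794 + 6735)*(P(95) + w(96, Z(11))) = (40794 + 6735)*(-⅙*95³ + (-3 + 96)) = 47529*(-⅙*857375 + 93) = 47529*(-857375/6 + 93) = 47529*(-856817/6) = -13574551731/2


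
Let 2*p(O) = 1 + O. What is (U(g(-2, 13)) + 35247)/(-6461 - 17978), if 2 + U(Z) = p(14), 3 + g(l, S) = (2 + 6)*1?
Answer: -70505/48878 ≈ -1.4425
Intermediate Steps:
p(O) = 1/2 + O/2 (p(O) = (1 + O)/2 = 1/2 + O/2)
g(l, S) = 5 (g(l, S) = -3 + (2 + 6)*1 = -3 + 8*1 = -3 + 8 = 5)
U(Z) = 11/2 (U(Z) = -2 + (1/2 + (1/2)*14) = -2 + (1/2 + 7) = -2 + 15/2 = 11/2)
(U(g(-2, 13)) + 35247)/(-6461 - 17978) = (11/2 + 35247)/(-6461 - 17978) = (70505/2)/(-24439) = (70505/2)*(-1/24439) = -70505/48878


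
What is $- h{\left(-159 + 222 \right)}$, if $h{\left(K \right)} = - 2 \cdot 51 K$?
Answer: $6426$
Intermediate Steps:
$h{\left(K \right)} = - 102 K$
$- h{\left(-159 + 222 \right)} = - \left(-102\right) \left(-159 + 222\right) = - \left(-102\right) 63 = \left(-1\right) \left(-6426\right) = 6426$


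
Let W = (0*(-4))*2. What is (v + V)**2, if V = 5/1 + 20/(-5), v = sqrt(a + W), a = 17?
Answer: (1 + sqrt(17))**2 ≈ 26.246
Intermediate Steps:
W = 0 (W = 0*2 = 0)
v = sqrt(17) (v = sqrt(17 + 0) = sqrt(17) ≈ 4.1231)
V = 1 (V = 5*1 + 20*(-1/5) = 5 - 4 = 1)
(v + V)**2 = (sqrt(17) + 1)**2 = (1 + sqrt(17))**2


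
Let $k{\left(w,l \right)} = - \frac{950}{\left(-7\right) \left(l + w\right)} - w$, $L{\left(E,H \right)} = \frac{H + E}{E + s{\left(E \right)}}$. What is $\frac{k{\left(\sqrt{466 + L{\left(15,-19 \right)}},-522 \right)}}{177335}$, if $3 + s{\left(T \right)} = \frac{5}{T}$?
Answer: $- \frac{63270}{43081854179} - \frac{35243948 \sqrt{637510}}{231134147670335} \approx -0.00012322$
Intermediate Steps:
$s{\left(T \right)} = -3 + \frac{5}{T}$
$L{\left(E,H \right)} = \frac{E + H}{-3 + E + \frac{5}{E}}$ ($L{\left(E,H \right)} = \frac{H + E}{E - \left(3 - \frac{5}{E}\right)} = \frac{E + H}{-3 + E + \frac{5}{E}}$)
$k{\left(w,l \right)} = - w - \frac{950}{- 7 l - 7 w}$ ($k{\left(w,l \right)} = - \frac{950}{- 7 l - 7 w} - w = - w - \frac{950}{- 7 l - 7 w}$)
$\frac{k{\left(\sqrt{466 + L{\left(15,-19 \right)}},-522 \right)}}{177335} = \frac{\frac{1}{-522 + \sqrt{466 + \frac{15 \left(15 - 19\right)}{5 + 15 \left(-3 + 15\right)}}} \left(\frac{950}{7} - \left(\sqrt{466 + \frac{15 \left(15 - 19\right)}{5 + 15 \left(-3 + 15\right)}}\right)^{2} - - 522 \sqrt{466 + \frac{15 \left(15 - 19\right)}{5 + 15 \left(-3 + 15\right)}}\right)}{177335} = \frac{\frac{950}{7} - \left(\sqrt{466 + 15 \frac{1}{5 + 15 \cdot 12} \left(-4\right)}\right)^{2} - - 522 \sqrt{466 + 15 \frac{1}{5 + 15 \cdot 12} \left(-4\right)}}{-522 + \sqrt{466 + 15 \frac{1}{5 + 15 \cdot 12} \left(-4\right)}} \frac{1}{177335} = \frac{\frac{950}{7} - \left(\sqrt{466 + 15 \frac{1}{5 + 180} \left(-4\right)}\right)^{2} - - 522 \sqrt{466 + 15 \frac{1}{5 + 180} \left(-4\right)}}{-522 + \sqrt{466 + 15 \frac{1}{5 + 180} \left(-4\right)}} \frac{1}{177335} = \frac{\frac{950}{7} - \left(\sqrt{466 + 15 \cdot \frac{1}{185} \left(-4\right)}\right)^{2} - - 522 \sqrt{466 + 15 \cdot \frac{1}{185} \left(-4\right)}}{-522 + \sqrt{466 + 15 \cdot \frac{1}{185} \left(-4\right)}} \frac{1}{177335} = \frac{\frac{950}{7} - \left(\sqrt{466 - \frac{12}{37}}\right)^{2} - - 522 \sqrt{466 - \frac{12}{37}}}{-522 + \sqrt{466 - \frac{12}{37}}} \cdot \frac{1}{177335} = \frac{\frac{950}{7} - \left(\sqrt{\frac{17230}{37}}\right)^{2} - - 522 \sqrt{\frac{17230}{37}}}{-522 + \sqrt{\frac{17230}{37}}} \cdot \frac{1}{177335} = \frac{\frac{950}{7} - \left(\frac{\sqrt{637510}}{37}\right)^{2} - - 522 \frac{\sqrt{637510}}{37}}{-522 + \frac{\sqrt{637510}}{37}} \cdot \frac{1}{177335} = \frac{\frac{950}{7} - \frac{17230}{37} + \frac{522 \sqrt{637510}}{37}}{-522 + \frac{\sqrt{637510}}{37}} \cdot \frac{1}{177335} = \frac{- \frac{85460}{259} + \frac{522 \sqrt{637510}}{37}}{-522 + \frac{\sqrt{637510}}{37}} \cdot \frac{1}{177335} = \frac{- \frac{85460}{259} + \frac{522 \sqrt{637510}}{37}}{177335 \left(-522 + \frac{\sqrt{637510}}{37}\right)}$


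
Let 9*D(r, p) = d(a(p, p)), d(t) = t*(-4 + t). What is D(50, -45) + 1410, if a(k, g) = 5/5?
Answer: 4229/3 ≈ 1409.7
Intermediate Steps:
a(k, g) = 1 (a(k, g) = 5*(⅕) = 1)
D(r, p) = -⅓ (D(r, p) = (1*(-4 + 1))/9 = (1*(-3))/9 = (⅑)*(-3) = -⅓)
D(50, -45) + 1410 = -⅓ + 1410 = 4229/3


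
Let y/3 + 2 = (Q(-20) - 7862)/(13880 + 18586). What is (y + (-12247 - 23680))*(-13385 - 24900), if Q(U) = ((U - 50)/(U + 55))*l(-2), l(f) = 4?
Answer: 7444035782430/5411 ≈ 1.3757e+9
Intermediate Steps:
Q(U) = 4*(-50 + U)/(55 + U) (Q(U) = ((U - 50)/(U + 55))*4 = ((-50 + U)/(55 + U))*4 = 4*(-50 + U)/(55 + U))
y = -36401/5411 (y = -6 + 3*((4*(-50 - 20)/(55 - 20) - 7862)/(13880 + 18586)) = -6 + 3*((4*(-70)/35 - 7862)/32466) = -6 + 3*((4*(1/35)*(-70) - 7862)*(1/32466)) = -6 + 3*((-8 - 7862)*(1/32466)) = -6 + 3*(-7870*1/32466) = -6 + 3*(-3935/16233) = -6 - 3935/5411 = -36401/5411 ≈ -6.7272)
(y + (-12247 - 23680))*(-13385 - 24900) = (-36401/5411 + (-12247 - 23680))*(-13385 - 24900) = (-36401/5411 - 35927)*(-38285) = -194437398/5411*(-38285) = 7444035782430/5411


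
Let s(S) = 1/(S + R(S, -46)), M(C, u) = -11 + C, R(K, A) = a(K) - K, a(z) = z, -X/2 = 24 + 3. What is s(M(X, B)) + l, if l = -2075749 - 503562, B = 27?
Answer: -167655216/65 ≈ -2.5793e+6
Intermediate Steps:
X = -54 (X = -2*(24 + 3) = -2*27 = -54)
R(K, A) = 0 (R(K, A) = K - K = 0)
s(S) = 1/S (s(S) = 1/(S + 0) = 1/S)
l = -2579311
s(M(X, B)) + l = 1/(-11 - 54) - 2579311 = 1/(-65) - 2579311 = -1/65 - 2579311 = -167655216/65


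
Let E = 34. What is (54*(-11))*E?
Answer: -20196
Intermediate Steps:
(54*(-11))*E = (54*(-11))*34 = -594*34 = -20196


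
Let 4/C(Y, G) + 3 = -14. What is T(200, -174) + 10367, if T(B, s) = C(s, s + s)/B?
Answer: 8811949/850 ≈ 10367.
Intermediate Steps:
C(Y, G) = -4/17 (C(Y, G) = 4/(-3 - 14) = 4/(-17) = 4*(-1/17) = -4/17)
T(B, s) = -4/(17*B)
T(200, -174) + 10367 = -4/17/200 + 10367 = -4/17*1/200 + 10367 = -1/850 + 10367 = 8811949/850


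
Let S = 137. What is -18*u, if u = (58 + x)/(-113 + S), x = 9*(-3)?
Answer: -93/4 ≈ -23.250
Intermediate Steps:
x = -27
u = 31/24 (u = (58 - 27)/(-113 + 137) = 31/24 ≈ 1.2917)
-18*u = -18*31/24 = -93/4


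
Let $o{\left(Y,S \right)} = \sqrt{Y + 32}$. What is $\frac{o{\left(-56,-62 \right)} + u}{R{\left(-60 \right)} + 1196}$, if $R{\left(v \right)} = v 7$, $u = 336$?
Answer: $\frac{42}{97} + \frac{i \sqrt{6}}{388} \approx 0.43299 + 0.0063131 i$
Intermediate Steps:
$R{\left(v \right)} = 7 v$
$o{\left(Y,S \right)} = \sqrt{32 + Y}$
$\frac{o{\left(-56,-62 \right)} + u}{R{\left(-60 \right)} + 1196} = \frac{\sqrt{32 - 56} + 336}{7 \left(-60\right) + 1196} = \frac{\sqrt{-24} + 336}{-420 + 1196} = \frac{2 i \sqrt{6} + 336}{776} = \left(336 + 2 i \sqrt{6}\right) \frac{1}{776} = \frac{42}{97} + \frac{i \sqrt{6}}{388}$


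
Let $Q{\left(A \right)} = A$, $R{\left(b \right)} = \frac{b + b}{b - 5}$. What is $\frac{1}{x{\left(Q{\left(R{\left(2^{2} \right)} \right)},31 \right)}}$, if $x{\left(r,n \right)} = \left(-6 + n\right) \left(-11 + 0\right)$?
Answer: $- \frac{1}{275} \approx -0.0036364$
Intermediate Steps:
$R{\left(b \right)} = \frac{2 b}{-5 + b}$
$x{\left(r,n \right)} = 66 - 11 n$ ($x{\left(r,n \right)} = \left(-6 + n\right) \left(-11\right) = 66 - 11 n$)
$\frac{1}{x{\left(Q{\left(R{\left(2^{2} \right)} \right)},31 \right)}} = \frac{1}{66 - 341} = \frac{1}{-275} = - \frac{1}{275}$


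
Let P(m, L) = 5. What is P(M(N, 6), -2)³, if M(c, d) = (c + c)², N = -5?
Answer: 125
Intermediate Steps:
M(c, d) = 4*c² (M(c, d) = (2*c)² = 4*c²)
P(M(N, 6), -2)³ = 5³ = 125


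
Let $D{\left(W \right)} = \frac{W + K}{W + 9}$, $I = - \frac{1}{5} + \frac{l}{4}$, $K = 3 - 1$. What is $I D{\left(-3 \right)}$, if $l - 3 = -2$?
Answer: $- \frac{1}{120} \approx -0.0083333$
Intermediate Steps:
$l = 1$ ($l = 3 - 2 = 1$)
$K = 2$ ($K = 3 - 1 = 2$)
$I = \frac{1}{20}$ ($I = - \frac{1}{5} + 1 \cdot \frac{1}{4} = \left(-1\right) \frac{1}{5} + 1 \cdot \frac{1}{4} = - \frac{1}{5} + \frac{1}{4} = \frac{1}{20} \approx 0.05$)
$D{\left(W \right)} = \frac{2 + W}{9 + W}$ ($D{\left(W \right)} = \frac{W + 2}{W + 9} = \frac{2 + W}{9 + W}$)
$I D{\left(-3 \right)} = \frac{\frac{1}{9 - 3} \left(2 - 3\right)}{20} = \frac{\frac{1}{6} \left(-1\right)}{20} = \frac{1}{20} \left(- \frac{1}{6}\right) = - \frac{1}{120}$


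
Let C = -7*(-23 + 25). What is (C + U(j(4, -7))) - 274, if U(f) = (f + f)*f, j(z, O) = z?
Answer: -256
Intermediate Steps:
C = -14 (C = -7*2 = -14)
U(f) = 2*f² (U(f) = (2*f)*f = 2*f²)
(C + U(j(4, -7))) - 274 = (-14 + 2*4²) - 274 = (-14 + 2*16) - 274 = (-14 + 32) - 274 = 18 - 274 = -256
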